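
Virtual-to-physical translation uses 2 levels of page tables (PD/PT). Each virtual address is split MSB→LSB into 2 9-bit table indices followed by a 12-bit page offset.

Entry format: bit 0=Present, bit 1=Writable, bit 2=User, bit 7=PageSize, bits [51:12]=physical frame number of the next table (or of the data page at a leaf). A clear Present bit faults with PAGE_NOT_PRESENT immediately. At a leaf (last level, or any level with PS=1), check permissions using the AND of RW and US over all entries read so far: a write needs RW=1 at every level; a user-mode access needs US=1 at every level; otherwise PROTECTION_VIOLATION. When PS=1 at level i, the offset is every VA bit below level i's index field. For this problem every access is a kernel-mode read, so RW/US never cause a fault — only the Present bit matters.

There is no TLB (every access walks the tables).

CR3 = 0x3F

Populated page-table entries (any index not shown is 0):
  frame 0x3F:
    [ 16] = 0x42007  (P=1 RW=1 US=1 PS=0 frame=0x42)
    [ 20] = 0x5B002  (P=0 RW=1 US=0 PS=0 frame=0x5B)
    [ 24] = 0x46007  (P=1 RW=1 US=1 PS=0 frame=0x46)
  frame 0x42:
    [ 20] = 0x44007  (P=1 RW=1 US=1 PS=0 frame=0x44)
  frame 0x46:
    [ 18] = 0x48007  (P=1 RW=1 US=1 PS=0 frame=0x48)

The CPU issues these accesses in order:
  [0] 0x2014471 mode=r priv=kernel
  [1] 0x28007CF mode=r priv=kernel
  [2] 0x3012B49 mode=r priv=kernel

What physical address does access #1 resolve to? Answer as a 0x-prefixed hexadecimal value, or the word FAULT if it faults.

Per-access translation:
#0 VA=0x2014471 (r,kernel):
  lvl0: tbl 0x3F, slot 16 ⇒ 0x42007 (P1/RW1/US1/PS0)
  lvl1: tbl 0x42, slot 20 ⇒ 0x44007 (P1/RW1/US1/PS0)
  ✓ 0x44471  — 2 lookups
#1 VA=0x28007CF (r,kernel):
  lvl0: tbl 0x3F, slot 20 ⇒ 0x5B002 (P0/RW1/US0/PS0)
  → PAGE_NOT_PRESENT  (1 entries read)
#2 VA=0x3012B49 (r,kernel):
  lvl0: tbl 0x3F, slot 24 ⇒ 0x46007 (P1/RW1/US1/PS0)
  lvl1: tbl 0x46, slot 18 ⇒ 0x48007 (P1/RW1/US1/PS0)
  ✓ 0x48B49  — 2 lookups

Access #1 PA: FAULT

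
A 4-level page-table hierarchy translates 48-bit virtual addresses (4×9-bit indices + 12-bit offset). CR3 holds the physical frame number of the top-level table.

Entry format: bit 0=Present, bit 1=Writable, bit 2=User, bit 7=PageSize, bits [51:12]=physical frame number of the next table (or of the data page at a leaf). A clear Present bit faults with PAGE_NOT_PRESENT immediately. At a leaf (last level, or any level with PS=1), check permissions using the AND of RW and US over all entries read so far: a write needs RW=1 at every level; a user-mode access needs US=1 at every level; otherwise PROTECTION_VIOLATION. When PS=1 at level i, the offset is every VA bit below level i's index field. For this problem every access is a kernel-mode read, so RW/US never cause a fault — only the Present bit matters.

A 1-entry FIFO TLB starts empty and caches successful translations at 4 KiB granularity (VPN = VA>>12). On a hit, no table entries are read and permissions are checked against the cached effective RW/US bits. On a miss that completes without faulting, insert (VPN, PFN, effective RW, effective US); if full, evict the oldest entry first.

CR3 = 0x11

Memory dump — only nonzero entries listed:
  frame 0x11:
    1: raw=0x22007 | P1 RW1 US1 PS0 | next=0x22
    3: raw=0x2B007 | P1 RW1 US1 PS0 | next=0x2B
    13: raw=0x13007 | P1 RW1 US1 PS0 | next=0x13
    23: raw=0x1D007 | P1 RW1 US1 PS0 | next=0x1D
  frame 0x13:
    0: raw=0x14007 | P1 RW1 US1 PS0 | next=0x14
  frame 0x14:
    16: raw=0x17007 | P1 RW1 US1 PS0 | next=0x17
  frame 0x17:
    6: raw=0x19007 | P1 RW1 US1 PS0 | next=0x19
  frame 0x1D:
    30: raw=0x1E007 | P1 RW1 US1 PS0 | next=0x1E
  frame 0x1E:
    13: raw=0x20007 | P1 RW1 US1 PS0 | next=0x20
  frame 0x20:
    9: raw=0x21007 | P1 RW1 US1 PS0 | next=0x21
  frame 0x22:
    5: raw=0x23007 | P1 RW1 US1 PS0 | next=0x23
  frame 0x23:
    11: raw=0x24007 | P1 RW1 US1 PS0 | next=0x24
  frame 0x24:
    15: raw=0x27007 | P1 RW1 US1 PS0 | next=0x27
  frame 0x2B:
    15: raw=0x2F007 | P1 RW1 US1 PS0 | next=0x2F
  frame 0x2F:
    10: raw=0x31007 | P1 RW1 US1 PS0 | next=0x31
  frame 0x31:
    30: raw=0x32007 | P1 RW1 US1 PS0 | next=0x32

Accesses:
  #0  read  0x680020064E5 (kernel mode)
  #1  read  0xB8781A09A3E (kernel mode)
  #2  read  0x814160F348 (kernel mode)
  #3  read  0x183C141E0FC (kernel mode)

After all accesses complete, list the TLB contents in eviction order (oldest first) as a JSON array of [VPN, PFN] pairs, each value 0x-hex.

Trace:
#0 VA=0x680020064E5 (r,kernel):
  L0: frame=0x11 idx=13 entry=0x13007 [P=1 RW=1 US=1 PS=0]
  L1: frame=0x13 idx=0 entry=0x14007 [P=1 RW=1 US=1 PS=0]
  L2: frame=0x14 idx=16 entry=0x17007 [P=1 RW=1 US=1 PS=0]
  L3: frame=0x17 idx=6 entry=0x19007 [P=1 RW=1 US=1 PS=0]
  ✓ 0x194E5  — 4 lookups
#1 VA=0xB8781A09A3E (r,kernel):
  L0: frame=0x11 idx=23 entry=0x1D007 [P=1 RW=1 US=1 PS=0]
  L1: frame=0x1D idx=30 entry=0x1E007 [P=1 RW=1 US=1 PS=0]
  L2: frame=0x1E idx=13 entry=0x20007 [P=1 RW=1 US=1 PS=0]
  L3: frame=0x20 idx=9 entry=0x21007 [P=1 RW=1 US=1 PS=0]
  ✓ 0x21A3E  — 4 lookups
#2 VA=0x814160F348 (r,kernel):
  L0: frame=0x11 idx=1 entry=0x22007 [P=1 RW=1 US=1 PS=0]
  L1: frame=0x22 idx=5 entry=0x23007 [P=1 RW=1 US=1 PS=0]
  L2: frame=0x23 idx=11 entry=0x24007 [P=1 RW=1 US=1 PS=0]
  L3: frame=0x24 idx=15 entry=0x27007 [P=1 RW=1 US=1 PS=0]
  ✓ 0x27348  — 4 lookups
#3 VA=0x183C141E0FC (r,kernel):
  L0: frame=0x11 idx=3 entry=0x2B007 [P=1 RW=1 US=1 PS=0]
  L1: frame=0x2B idx=15 entry=0x2F007 [P=1 RW=1 US=1 PS=0]
  L2: frame=0x2F idx=10 entry=0x31007 [P=1 RW=1 US=1 PS=0]
  L3: frame=0x31 idx=30 entry=0x32007 [P=1 RW=1 US=1 PS=0]
  ✓ 0x320FC  — 4 lookups

TLB: [["0x183C141E", "0x32"]]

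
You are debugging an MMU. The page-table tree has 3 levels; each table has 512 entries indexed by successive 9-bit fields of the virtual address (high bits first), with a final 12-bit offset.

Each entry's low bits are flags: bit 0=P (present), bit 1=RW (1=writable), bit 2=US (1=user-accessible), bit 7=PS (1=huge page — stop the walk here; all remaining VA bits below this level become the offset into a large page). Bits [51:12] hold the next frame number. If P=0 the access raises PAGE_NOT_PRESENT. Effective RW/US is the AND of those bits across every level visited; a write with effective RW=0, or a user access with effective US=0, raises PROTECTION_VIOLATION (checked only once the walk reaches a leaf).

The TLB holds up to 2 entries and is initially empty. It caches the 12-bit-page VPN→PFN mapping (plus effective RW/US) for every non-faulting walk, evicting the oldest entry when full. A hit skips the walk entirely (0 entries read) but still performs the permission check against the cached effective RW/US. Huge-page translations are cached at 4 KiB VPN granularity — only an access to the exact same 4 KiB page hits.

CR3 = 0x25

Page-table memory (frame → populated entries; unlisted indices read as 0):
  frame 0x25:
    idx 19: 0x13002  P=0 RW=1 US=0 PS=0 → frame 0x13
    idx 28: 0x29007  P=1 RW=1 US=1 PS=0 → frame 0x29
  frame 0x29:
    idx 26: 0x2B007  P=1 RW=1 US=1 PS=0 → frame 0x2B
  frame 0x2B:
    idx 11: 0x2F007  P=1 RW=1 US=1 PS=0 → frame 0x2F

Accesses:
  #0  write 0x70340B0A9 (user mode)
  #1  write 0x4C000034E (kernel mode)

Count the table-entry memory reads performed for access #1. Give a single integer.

Walk each access:
#0 VA=0x70340B0A9 (w,user):
  L0: frame=0x25 idx=28 entry=0x29007 [P=1 RW=1 US=1 PS=0]
  L1: frame=0x29 idx=26 entry=0x2B007 [P=1 RW=1 US=1 PS=0]
  L2: frame=0x2B idx=11 entry=0x2F007 [P=1 RW=1 US=1 PS=0]
  → PA=0x2F0A9  (3 entries read)
#1 VA=0x4C000034E (w,kernel):
  L0: frame=0x25 idx=19 entry=0x13002 [P=0 RW=1 US=0 PS=0]
  ⇒ fault: PAGE_NOT_PRESENT  — 1 lookups

Entries read for #1: 1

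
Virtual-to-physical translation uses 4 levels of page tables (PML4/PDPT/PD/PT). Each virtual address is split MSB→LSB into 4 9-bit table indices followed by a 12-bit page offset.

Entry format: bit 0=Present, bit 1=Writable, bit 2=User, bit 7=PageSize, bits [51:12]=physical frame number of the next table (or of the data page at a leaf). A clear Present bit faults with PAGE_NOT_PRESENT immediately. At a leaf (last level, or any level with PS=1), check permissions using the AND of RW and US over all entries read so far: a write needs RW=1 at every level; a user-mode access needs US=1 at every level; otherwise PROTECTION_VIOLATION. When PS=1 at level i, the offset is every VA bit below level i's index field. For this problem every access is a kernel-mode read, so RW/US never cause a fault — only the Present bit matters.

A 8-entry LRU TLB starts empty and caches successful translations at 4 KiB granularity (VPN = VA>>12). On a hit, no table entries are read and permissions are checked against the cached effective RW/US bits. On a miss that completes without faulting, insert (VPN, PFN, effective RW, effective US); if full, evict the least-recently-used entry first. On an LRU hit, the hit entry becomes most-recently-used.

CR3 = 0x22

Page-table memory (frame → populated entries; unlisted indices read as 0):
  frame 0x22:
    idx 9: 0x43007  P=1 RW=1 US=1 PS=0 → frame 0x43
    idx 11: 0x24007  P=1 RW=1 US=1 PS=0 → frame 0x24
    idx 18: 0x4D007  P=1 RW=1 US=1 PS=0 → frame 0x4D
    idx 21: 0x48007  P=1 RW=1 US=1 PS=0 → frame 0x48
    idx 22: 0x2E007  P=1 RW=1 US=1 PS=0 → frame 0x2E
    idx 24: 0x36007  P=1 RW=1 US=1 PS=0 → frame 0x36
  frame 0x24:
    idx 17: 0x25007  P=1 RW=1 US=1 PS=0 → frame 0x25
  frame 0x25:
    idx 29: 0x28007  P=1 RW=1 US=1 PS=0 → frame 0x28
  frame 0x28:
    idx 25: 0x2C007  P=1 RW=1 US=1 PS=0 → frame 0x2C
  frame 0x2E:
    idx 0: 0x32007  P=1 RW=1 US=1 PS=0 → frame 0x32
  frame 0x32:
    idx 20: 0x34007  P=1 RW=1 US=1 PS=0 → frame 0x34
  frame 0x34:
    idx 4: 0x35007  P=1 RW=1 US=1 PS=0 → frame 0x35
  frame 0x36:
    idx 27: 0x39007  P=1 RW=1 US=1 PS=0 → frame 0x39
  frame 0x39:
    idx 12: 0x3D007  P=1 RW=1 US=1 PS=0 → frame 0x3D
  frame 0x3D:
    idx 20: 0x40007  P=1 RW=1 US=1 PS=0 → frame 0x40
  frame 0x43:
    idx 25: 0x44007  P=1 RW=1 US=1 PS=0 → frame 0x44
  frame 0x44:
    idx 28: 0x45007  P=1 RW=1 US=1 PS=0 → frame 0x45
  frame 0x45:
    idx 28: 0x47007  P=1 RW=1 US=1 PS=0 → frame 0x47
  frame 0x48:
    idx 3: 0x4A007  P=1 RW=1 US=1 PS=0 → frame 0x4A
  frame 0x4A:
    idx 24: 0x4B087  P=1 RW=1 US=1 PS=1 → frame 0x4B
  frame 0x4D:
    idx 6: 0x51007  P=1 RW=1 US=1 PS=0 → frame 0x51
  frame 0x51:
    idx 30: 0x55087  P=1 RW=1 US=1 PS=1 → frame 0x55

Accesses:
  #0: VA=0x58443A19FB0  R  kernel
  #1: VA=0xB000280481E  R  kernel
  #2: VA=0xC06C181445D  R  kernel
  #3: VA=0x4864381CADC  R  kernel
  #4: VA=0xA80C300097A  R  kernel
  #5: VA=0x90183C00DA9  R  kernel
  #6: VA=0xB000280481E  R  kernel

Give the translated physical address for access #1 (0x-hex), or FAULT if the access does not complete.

Per-access translation:
#0 VA=0x58443A19FB0 (r,kernel):
  [0] read 0x22 idx=11: raw=0x24007 flags P=1 W=1 U=1 S=0
  [1] read 0x24 idx=17: raw=0x25007 flags P=1 W=1 U=1 S=0
  [2] read 0x25 idx=29: raw=0x28007 flags P=1 W=1 U=1 S=0
  [3] read 0x28 idx=25: raw=0x2C007 flags P=1 W=1 U=1 S=0
  → PA=0x2CFB0  (4 entries read)
#1 VA=0xB000280481E (r,kernel):
  [0] read 0x22 idx=22: raw=0x2E007 flags P=1 W=1 U=1 S=0
  [1] read 0x2E idx=0: raw=0x32007 flags P=1 W=1 U=1 S=0
  [2] read 0x32 idx=20: raw=0x34007 flags P=1 W=1 U=1 S=0
  [3] read 0x34 idx=4: raw=0x35007 flags P=1 W=1 U=1 S=0
  → PA=0x3581E  (4 entries read)
#2 VA=0xC06C181445D (r,kernel):
  [0] read 0x22 idx=24: raw=0x36007 flags P=1 W=1 U=1 S=0
  [1] read 0x36 idx=27: raw=0x39007 flags P=1 W=1 U=1 S=0
  [2] read 0x39 idx=12: raw=0x3D007 flags P=1 W=1 U=1 S=0
  [3] read 0x3D idx=20: raw=0x40007 flags P=1 W=1 U=1 S=0
  → PA=0x4045D  (4 entries read)
#3 VA=0x4864381CADC (r,kernel):
  [0] read 0x22 idx=9: raw=0x43007 flags P=1 W=1 U=1 S=0
  [1] read 0x43 idx=25: raw=0x44007 flags P=1 W=1 U=1 S=0
  [2] read 0x44 idx=28: raw=0x45007 flags P=1 W=1 U=1 S=0
  [3] read 0x45 idx=28: raw=0x47007 flags P=1 W=1 U=1 S=0
  → PA=0x47ADC  (4 entries read)
#4 VA=0xA80C300097A (r,kernel):
  [0] read 0x22 idx=21: raw=0x48007 flags P=1 W=1 U=1 S=0
  [1] read 0x48 idx=3: raw=0x4A007 flags P=1 W=1 U=1 S=0
  [2] read 0x4A idx=24: raw=0x4B087 flags P=1 W=1 U=1 S=1
  → PA=0x4B97A (huge @L2)  (3 entries read)
#5 VA=0x90183C00DA9 (r,kernel):
  [0] read 0x22 idx=18: raw=0x4D007 flags P=1 W=1 U=1 S=0
  [1] read 0x4D idx=6: raw=0x51007 flags P=1 W=1 U=1 S=0
  [2] read 0x51 idx=30: raw=0x55087 flags P=1 W=1 U=1 S=1
  → PA=0x55DA9 (huge @L2)  (3 entries read)
#6 VA=0xB000280481E (r,kernel):
  TLB hit vpn=0xB0002804 → PA=0x3581E

Access #1 PA: 0x3581E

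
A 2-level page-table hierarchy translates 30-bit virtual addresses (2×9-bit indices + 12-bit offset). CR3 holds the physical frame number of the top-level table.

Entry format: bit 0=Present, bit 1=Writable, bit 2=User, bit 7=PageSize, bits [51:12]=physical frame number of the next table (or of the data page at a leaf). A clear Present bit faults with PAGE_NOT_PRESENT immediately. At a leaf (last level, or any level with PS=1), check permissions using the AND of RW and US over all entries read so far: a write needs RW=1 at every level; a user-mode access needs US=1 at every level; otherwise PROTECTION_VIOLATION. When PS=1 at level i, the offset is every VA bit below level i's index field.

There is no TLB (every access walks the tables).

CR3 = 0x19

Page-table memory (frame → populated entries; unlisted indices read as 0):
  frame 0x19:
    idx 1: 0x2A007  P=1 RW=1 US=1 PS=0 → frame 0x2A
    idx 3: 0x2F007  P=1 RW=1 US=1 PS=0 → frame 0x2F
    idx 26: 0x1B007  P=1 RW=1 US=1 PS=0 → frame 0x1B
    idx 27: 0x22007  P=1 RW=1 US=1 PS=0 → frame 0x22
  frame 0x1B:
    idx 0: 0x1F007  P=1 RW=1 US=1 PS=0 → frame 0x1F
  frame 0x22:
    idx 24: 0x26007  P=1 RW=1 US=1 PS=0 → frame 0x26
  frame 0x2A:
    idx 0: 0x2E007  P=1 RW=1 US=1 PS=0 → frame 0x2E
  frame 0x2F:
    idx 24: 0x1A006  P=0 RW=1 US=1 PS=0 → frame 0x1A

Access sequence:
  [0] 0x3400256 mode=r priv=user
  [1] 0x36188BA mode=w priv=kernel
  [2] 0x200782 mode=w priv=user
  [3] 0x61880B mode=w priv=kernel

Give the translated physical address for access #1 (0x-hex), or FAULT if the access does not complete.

Trace:
#0 VA=0x3400256 (r,user):
  L0: frame=0x19 idx=26 entry=0x1B007 [P=1 RW=1 US=1 PS=0]
  L1: frame=0x1B idx=0 entry=0x1F007 [P=1 RW=1 US=1 PS=0]
  → PA=0x1F256  (2 entries read)
#1 VA=0x36188BA (w,kernel):
  L0: frame=0x19 idx=27 entry=0x22007 [P=1 RW=1 US=1 PS=0]
  L1: frame=0x22 idx=24 entry=0x26007 [P=1 RW=1 US=1 PS=0]
  → PA=0x268BA  (2 entries read)
#2 VA=0x200782 (w,user):
  L0: frame=0x19 idx=1 entry=0x2A007 [P=1 RW=1 US=1 PS=0]
  L1: frame=0x2A idx=0 entry=0x2E007 [P=1 RW=1 US=1 PS=0]
  → PA=0x2E782  (2 entries read)
#3 VA=0x61880B (w,kernel):
  L0: frame=0x19 idx=3 entry=0x2F007 [P=1 RW=1 US=1 PS=0]
  L1: frame=0x2F idx=24 entry=0x1A006 [P=0 RW=1 US=1 PS=0]
  ✗ PAGE_NOT_PRESENT  [2 reads]

Access #1 PA: 0x268BA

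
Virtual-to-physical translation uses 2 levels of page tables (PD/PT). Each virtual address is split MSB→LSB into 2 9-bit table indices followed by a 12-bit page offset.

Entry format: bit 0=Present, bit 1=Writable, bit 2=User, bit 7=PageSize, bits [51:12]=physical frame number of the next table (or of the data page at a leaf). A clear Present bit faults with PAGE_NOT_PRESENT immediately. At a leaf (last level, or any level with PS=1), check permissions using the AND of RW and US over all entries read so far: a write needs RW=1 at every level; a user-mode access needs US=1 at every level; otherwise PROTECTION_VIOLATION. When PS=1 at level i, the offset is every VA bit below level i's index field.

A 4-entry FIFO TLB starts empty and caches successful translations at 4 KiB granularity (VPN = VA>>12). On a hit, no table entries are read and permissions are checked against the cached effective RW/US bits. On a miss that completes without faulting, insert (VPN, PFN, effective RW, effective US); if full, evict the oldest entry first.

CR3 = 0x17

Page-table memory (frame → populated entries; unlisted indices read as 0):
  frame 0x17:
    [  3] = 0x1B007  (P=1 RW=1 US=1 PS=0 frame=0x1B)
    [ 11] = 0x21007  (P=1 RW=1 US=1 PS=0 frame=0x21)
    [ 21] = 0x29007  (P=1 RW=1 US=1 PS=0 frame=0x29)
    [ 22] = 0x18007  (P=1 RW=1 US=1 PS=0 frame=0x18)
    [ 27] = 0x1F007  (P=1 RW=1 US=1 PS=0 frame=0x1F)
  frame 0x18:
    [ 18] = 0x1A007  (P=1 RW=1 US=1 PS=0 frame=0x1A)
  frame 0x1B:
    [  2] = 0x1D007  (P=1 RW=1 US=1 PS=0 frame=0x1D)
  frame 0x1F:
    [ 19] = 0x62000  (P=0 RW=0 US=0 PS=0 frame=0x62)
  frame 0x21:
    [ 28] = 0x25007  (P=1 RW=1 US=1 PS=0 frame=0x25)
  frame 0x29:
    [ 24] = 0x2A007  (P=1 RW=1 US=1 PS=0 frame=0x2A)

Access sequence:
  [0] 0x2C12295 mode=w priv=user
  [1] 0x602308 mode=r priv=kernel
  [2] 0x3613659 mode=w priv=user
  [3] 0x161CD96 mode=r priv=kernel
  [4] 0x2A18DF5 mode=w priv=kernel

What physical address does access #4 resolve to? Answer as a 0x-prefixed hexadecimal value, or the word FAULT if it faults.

Trace:
#0 VA=0x2C12295 (w,user):
  L0 @0x17[22] → 0x18007  P=1,RW=1,US=1,PS=0
  L1 @0x18[18] → 0x1A007  P=1,RW=1,US=1,PS=0
  → PA=0x1A295  (2 entries read)
#1 VA=0x602308 (r,kernel):
  L0 @0x17[3] → 0x1B007  P=1,RW=1,US=1,PS=0
  L1 @0x1B[2] → 0x1D007  P=1,RW=1,US=1,PS=0
  → PA=0x1D308  (2 entries read)
#2 VA=0x3613659 (w,user):
  L0 @0x17[27] → 0x1F007  P=1,RW=1,US=1,PS=0
  L1 @0x1F[19] → 0x62000  P=0,RW=0,US=0,PS=0
  ⇒ fault: PAGE_NOT_PRESENT  — 2 lookups
#3 VA=0x161CD96 (r,kernel):
  L0 @0x17[11] → 0x21007  P=1,RW=1,US=1,PS=0
  L1 @0x21[28] → 0x25007  P=1,RW=1,US=1,PS=0
  → PA=0x25D96  (2 entries read)
#4 VA=0x2A18DF5 (w,kernel):
  L0 @0x17[21] → 0x29007  P=1,RW=1,US=1,PS=0
  L1 @0x29[24] → 0x2A007  P=1,RW=1,US=1,PS=0
  → PA=0x2ADF5  (2 entries read)

Access #4 PA: 0x2ADF5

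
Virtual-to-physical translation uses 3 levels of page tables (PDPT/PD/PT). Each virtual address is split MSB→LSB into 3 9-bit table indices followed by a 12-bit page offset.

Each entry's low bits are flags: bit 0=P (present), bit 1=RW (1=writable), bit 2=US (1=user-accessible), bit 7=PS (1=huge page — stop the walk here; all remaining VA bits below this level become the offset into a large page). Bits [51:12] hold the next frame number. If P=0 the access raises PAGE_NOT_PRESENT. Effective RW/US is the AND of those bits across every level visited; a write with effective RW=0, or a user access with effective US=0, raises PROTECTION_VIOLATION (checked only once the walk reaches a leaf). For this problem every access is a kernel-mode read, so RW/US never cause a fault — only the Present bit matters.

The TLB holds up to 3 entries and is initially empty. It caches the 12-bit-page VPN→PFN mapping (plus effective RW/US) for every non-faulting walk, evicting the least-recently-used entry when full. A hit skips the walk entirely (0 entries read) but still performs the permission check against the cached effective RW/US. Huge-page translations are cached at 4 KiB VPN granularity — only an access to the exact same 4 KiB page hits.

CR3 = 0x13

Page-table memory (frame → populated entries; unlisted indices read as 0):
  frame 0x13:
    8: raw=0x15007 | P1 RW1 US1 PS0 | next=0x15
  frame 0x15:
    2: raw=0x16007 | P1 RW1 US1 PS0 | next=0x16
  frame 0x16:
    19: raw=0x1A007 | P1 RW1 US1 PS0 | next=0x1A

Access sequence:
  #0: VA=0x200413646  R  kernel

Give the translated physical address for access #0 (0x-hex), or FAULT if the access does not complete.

Walk each access:
#0 VA=0x200413646 (r,kernel):
  [0] read 0x13 idx=8: raw=0x15007 flags P=1 W=1 U=1 S=0
  [1] read 0x15 idx=2: raw=0x16007 flags P=1 W=1 U=1 S=0
  [2] read 0x16 idx=19: raw=0x1A007 flags P=1 W=1 U=1 S=0
  ✓ 0x1A646  — 3 lookups

Access #0 PA: 0x1A646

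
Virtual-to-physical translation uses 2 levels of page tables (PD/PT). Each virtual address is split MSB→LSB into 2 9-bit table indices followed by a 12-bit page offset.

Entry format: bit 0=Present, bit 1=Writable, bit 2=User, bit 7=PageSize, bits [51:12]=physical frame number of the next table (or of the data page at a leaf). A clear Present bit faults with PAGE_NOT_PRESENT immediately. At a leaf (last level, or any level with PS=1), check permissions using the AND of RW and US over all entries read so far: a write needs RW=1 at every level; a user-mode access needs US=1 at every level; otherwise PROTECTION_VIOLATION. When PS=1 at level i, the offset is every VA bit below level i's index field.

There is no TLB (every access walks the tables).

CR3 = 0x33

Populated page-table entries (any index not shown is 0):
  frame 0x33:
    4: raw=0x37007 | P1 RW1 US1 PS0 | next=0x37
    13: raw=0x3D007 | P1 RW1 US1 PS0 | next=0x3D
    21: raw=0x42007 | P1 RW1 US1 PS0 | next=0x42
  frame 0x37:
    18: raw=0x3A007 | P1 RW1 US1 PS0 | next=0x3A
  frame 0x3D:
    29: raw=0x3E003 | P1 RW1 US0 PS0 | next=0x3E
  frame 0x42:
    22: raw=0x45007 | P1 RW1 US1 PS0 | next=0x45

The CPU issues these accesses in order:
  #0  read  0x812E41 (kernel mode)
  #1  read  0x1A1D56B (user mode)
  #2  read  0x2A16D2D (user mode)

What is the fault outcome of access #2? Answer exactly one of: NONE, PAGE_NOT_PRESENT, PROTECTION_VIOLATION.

Walk each access:
#0 VA=0x812E41 (r,kernel):
  L0 @0x33[4] → 0x37007  P=1,RW=1,US=1,PS=0
  L1 @0x37[18] → 0x3A007  P=1,RW=1,US=1,PS=0
  ⇒ phys 0x3AE41  [2 reads]
#1 VA=0x1A1D56B (r,user):
  L0 @0x33[13] → 0x3D007  P=1,RW=1,US=1,PS=0
  L1 @0x3D[29] → 0x3E003  P=1,RW=1,US=0,PS=0
  ✗ PROTECTION_VIOLATION  [2 reads]
#2 VA=0x2A16D2D (r,user):
  L0 @0x33[21] → 0x42007  P=1,RW=1,US=1,PS=0
  L1 @0x42[22] → 0x45007  P=1,RW=1,US=1,PS=0
  ⇒ phys 0x45D2D  [2 reads]

Access #2 fault: NONE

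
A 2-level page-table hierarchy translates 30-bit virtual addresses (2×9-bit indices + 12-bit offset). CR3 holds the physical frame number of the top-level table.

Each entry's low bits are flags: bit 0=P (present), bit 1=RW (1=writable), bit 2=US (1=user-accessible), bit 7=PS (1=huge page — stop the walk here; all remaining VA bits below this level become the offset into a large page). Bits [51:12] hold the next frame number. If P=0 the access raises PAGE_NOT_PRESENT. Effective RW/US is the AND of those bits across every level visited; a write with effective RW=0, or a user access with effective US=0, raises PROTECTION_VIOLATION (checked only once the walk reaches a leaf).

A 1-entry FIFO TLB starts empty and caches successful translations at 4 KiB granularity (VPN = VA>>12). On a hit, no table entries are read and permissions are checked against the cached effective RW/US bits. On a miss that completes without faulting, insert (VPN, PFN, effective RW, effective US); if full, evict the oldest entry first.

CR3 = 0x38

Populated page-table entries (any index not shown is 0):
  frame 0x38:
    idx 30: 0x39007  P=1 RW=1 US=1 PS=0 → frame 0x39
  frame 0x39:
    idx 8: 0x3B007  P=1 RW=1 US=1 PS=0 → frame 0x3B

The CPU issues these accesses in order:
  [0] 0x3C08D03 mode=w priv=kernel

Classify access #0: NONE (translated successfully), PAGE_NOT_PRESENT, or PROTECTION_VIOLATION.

Walk each access:
#0 VA=0x3C08D03 (w,kernel):
  lvl0: tbl 0x38, slot 30 ⇒ 0x39007 (P1/RW1/US1/PS0)
  lvl1: tbl 0x39, slot 8 ⇒ 0x3B007 (P1/RW1/US1/PS0)
  ✓ 0x3BD03  — 2 lookups

Access #0 fault: NONE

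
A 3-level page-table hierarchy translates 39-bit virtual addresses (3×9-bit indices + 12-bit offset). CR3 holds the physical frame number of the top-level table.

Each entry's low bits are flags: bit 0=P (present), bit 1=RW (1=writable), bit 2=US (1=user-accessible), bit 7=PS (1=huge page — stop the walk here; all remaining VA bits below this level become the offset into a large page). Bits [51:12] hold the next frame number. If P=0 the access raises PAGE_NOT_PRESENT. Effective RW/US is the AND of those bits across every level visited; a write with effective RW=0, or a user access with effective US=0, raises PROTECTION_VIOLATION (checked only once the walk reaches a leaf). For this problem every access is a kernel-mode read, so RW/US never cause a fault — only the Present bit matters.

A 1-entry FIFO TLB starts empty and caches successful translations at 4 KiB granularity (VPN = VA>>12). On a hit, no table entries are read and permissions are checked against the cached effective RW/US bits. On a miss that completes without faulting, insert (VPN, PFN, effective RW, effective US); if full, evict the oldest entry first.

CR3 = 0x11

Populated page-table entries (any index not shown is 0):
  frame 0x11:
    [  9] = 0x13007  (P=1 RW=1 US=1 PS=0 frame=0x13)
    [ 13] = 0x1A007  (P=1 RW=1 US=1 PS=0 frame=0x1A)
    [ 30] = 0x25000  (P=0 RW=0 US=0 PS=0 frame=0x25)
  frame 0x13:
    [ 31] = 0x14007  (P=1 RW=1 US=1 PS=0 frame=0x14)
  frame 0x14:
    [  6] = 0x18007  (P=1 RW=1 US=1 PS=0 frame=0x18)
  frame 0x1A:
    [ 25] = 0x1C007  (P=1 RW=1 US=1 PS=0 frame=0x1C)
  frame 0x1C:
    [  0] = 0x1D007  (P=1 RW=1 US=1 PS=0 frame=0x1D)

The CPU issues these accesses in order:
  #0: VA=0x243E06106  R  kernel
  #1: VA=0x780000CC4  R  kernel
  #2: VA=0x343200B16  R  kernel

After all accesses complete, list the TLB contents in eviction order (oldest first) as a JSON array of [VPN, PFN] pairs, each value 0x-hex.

Walk each access:
#0 VA=0x243E06106 (r,kernel):
  L0: frame=0x11 idx=9 entry=0x13007 [P=1 RW=1 US=1 PS=0]
  L1: frame=0x13 idx=31 entry=0x14007 [P=1 RW=1 US=1 PS=0]
  L2: frame=0x14 idx=6 entry=0x18007 [P=1 RW=1 US=1 PS=0]
  ⇒ phys 0x18106  [3 reads]
#1 VA=0x780000CC4 (r,kernel):
  L0: frame=0x11 idx=30 entry=0x25000 [P=0 RW=0 US=0 PS=0]
  → PAGE_NOT_PRESENT  (1 entries read)
#2 VA=0x343200B16 (r,kernel):
  L0: frame=0x11 idx=13 entry=0x1A007 [P=1 RW=1 US=1 PS=0]
  L1: frame=0x1A idx=25 entry=0x1C007 [P=1 RW=1 US=1 PS=0]
  L2: frame=0x1C idx=0 entry=0x1D007 [P=1 RW=1 US=1 PS=0]
  ⇒ phys 0x1DB16  [3 reads]

TLB: [["0x343200", "0x1D"]]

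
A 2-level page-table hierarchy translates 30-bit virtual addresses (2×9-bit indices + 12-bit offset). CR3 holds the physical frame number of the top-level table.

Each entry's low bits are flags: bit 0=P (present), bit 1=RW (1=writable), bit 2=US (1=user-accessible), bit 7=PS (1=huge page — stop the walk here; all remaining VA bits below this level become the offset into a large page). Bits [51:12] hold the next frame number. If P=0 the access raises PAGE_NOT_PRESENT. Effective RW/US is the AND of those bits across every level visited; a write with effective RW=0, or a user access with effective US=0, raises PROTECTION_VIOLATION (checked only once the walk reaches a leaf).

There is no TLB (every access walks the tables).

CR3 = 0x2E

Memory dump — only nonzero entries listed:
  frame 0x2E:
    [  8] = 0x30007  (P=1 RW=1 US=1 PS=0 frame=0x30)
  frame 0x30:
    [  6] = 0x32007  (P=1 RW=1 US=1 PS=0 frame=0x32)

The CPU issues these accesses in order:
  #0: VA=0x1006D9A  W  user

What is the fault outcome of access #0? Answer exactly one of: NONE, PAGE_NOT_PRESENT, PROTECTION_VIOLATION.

Per-access translation:
#0 VA=0x1006D9A (w,user):
  [0] read 0x2E idx=8: raw=0x30007 flags P=1 W=1 U=1 S=0
  [1] read 0x30 idx=6: raw=0x32007 flags P=1 W=1 U=1 S=0
  ✓ 0x32D9A  — 2 lookups

Access #0 fault: NONE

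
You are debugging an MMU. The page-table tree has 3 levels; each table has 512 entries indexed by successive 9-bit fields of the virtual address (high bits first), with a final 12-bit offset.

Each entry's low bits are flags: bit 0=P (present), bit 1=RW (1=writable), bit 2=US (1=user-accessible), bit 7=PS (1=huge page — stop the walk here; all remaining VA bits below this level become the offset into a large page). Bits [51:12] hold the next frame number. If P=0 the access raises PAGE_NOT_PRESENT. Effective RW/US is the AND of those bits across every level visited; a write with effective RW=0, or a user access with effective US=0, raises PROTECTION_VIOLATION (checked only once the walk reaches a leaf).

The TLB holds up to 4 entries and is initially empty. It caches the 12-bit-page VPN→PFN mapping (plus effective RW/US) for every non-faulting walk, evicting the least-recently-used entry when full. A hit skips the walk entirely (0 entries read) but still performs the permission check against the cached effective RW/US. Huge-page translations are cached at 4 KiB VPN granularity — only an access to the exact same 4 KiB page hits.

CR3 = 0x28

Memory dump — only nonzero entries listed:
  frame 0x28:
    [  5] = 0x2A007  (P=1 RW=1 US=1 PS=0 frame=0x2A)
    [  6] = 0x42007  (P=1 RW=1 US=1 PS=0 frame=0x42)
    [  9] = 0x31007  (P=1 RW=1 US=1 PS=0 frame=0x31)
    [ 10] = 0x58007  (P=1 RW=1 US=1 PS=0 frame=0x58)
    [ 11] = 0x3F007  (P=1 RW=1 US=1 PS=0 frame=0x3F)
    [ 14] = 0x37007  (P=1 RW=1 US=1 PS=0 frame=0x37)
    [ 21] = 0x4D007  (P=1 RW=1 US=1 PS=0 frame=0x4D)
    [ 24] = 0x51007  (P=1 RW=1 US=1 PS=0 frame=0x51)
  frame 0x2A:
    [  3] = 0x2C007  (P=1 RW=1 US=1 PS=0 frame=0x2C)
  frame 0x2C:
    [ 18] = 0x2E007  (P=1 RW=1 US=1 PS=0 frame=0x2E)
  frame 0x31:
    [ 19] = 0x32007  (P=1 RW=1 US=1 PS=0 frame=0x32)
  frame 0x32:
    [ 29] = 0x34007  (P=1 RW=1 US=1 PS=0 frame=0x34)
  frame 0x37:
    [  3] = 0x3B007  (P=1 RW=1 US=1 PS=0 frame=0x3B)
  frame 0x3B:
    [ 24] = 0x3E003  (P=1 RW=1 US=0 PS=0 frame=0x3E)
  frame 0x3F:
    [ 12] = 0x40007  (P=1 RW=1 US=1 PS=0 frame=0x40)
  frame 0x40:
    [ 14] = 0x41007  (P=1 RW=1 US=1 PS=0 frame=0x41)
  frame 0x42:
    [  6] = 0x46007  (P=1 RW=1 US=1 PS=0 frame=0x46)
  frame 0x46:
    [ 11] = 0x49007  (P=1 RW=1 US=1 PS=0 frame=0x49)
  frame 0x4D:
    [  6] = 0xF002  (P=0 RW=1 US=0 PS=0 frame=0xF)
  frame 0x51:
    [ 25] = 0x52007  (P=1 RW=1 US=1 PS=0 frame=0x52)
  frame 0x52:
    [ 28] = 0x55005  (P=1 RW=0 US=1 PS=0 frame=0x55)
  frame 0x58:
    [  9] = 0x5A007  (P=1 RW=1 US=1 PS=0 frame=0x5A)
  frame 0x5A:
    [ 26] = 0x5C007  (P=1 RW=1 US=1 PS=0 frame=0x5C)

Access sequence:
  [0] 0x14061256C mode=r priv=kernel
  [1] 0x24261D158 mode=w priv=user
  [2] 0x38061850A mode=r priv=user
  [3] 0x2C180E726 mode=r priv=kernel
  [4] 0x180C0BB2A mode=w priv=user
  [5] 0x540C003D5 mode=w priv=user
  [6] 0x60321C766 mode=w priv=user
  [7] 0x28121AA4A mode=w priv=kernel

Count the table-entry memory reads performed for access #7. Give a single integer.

Walk each access:
#0 VA=0x14061256C (r,kernel):
  lvl0: tbl 0x28, slot 5 ⇒ 0x2A007 (P1/RW1/US1/PS0)
  lvl1: tbl 0x2A, slot 3 ⇒ 0x2C007 (P1/RW1/US1/PS0)
  lvl2: tbl 0x2C, slot 18 ⇒ 0x2E007 (P1/RW1/US1/PS0)
  ⇒ phys 0x2E56C  [3 reads]
#1 VA=0x24261D158 (w,user):
  lvl0: tbl 0x28, slot 9 ⇒ 0x31007 (P1/RW1/US1/PS0)
  lvl1: tbl 0x31, slot 19 ⇒ 0x32007 (P1/RW1/US1/PS0)
  lvl2: tbl 0x32, slot 29 ⇒ 0x34007 (P1/RW1/US1/PS0)
  ⇒ phys 0x34158  [3 reads]
#2 VA=0x38061850A (r,user):
  lvl0: tbl 0x28, slot 14 ⇒ 0x37007 (P1/RW1/US1/PS0)
  lvl1: tbl 0x37, slot 3 ⇒ 0x3B007 (P1/RW1/US1/PS0)
  lvl2: tbl 0x3B, slot 24 ⇒ 0x3E003 (P1/RW1/US0/PS0)
  → PROTECTION_VIOLATION  (3 entries read)
#3 VA=0x2C180E726 (r,kernel):
  lvl0: tbl 0x28, slot 11 ⇒ 0x3F007 (P1/RW1/US1/PS0)
  lvl1: tbl 0x3F, slot 12 ⇒ 0x40007 (P1/RW1/US1/PS0)
  lvl2: tbl 0x40, slot 14 ⇒ 0x41007 (P1/RW1/US1/PS0)
  ⇒ phys 0x41726  [3 reads]
#4 VA=0x180C0BB2A (w,user):
  lvl0: tbl 0x28, slot 6 ⇒ 0x42007 (P1/RW1/US1/PS0)
  lvl1: tbl 0x42, slot 6 ⇒ 0x46007 (P1/RW1/US1/PS0)
  lvl2: tbl 0x46, slot 11 ⇒ 0x49007 (P1/RW1/US1/PS0)
  ⇒ phys 0x49B2A  [3 reads]
#5 VA=0x540C003D5 (w,user):
  lvl0: tbl 0x28, slot 21 ⇒ 0x4D007 (P1/RW1/US1/PS0)
  lvl1: tbl 0x4D, slot 6 ⇒ 0xF002 (P0/RW1/US0/PS0)
  → PAGE_NOT_PRESENT  (2 entries read)
#6 VA=0x60321C766 (w,user):
  lvl0: tbl 0x28, slot 24 ⇒ 0x51007 (P1/RW1/US1/PS0)
  lvl1: tbl 0x51, slot 25 ⇒ 0x52007 (P1/RW1/US1/PS0)
  lvl2: tbl 0x52, slot 28 ⇒ 0x55005 (P1/RW0/US1/PS0)
  → PROTECTION_VIOLATION  (3 entries read)
#7 VA=0x28121AA4A (w,kernel):
  lvl0: tbl 0x28, slot 10 ⇒ 0x58007 (P1/RW1/US1/PS0)
  lvl1: tbl 0x58, slot 9 ⇒ 0x5A007 (P1/RW1/US1/PS0)
  lvl2: tbl 0x5A, slot 26 ⇒ 0x5C007 (P1/RW1/US1/PS0)
  ⇒ phys 0x5CA4A  [3 reads]

Entries read for #7: 3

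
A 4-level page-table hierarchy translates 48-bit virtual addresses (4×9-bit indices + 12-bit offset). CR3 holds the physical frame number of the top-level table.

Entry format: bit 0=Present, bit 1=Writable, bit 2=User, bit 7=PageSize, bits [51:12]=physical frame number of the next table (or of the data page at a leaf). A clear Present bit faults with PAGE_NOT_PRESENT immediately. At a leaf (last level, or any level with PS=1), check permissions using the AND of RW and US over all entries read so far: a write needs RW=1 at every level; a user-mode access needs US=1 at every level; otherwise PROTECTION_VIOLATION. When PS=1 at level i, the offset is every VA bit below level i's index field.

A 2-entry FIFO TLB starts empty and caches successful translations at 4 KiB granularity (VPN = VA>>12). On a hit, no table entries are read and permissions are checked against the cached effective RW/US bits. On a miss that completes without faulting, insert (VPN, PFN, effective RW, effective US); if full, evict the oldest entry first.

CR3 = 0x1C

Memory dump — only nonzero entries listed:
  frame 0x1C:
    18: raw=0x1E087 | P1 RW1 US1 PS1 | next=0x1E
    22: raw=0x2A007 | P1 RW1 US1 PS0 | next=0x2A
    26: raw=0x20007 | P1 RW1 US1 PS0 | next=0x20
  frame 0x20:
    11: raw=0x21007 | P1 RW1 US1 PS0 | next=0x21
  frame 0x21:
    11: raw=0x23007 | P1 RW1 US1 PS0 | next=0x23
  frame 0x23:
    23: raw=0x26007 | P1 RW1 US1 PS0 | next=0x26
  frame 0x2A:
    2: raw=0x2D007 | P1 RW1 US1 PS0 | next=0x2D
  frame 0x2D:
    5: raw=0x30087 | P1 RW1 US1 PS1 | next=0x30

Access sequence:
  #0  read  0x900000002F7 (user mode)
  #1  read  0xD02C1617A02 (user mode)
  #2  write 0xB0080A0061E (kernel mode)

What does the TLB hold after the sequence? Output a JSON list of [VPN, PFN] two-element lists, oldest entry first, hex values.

Trace:
#0 VA=0x900000002F7 (r,user):
  lvl0: tbl 0x1C, slot 18 ⇒ 0x1E087 (P1/RW1/US1/PS1)
  ⇒ phys 0x1E2F7 (huge @L0)  [1 reads]
#1 VA=0xD02C1617A02 (r,user):
  lvl0: tbl 0x1C, slot 26 ⇒ 0x20007 (P1/RW1/US1/PS0)
  lvl1: tbl 0x20, slot 11 ⇒ 0x21007 (P1/RW1/US1/PS0)
  lvl2: tbl 0x21, slot 11 ⇒ 0x23007 (P1/RW1/US1/PS0)
  lvl3: tbl 0x23, slot 23 ⇒ 0x26007 (P1/RW1/US1/PS0)
  ⇒ phys 0x26A02  [4 reads]
#2 VA=0xB0080A0061E (w,kernel):
  lvl0: tbl 0x1C, slot 22 ⇒ 0x2A007 (P1/RW1/US1/PS0)
  lvl1: tbl 0x2A, slot 2 ⇒ 0x2D007 (P1/RW1/US1/PS0)
  lvl2: tbl 0x2D, slot 5 ⇒ 0x30087 (P1/RW1/US1/PS1)
  ⇒ phys 0x3061E (huge @L2)  [3 reads]

TLB: [["0xD02C1617", "0x26"], ["0xB0080A00", "0x30"]]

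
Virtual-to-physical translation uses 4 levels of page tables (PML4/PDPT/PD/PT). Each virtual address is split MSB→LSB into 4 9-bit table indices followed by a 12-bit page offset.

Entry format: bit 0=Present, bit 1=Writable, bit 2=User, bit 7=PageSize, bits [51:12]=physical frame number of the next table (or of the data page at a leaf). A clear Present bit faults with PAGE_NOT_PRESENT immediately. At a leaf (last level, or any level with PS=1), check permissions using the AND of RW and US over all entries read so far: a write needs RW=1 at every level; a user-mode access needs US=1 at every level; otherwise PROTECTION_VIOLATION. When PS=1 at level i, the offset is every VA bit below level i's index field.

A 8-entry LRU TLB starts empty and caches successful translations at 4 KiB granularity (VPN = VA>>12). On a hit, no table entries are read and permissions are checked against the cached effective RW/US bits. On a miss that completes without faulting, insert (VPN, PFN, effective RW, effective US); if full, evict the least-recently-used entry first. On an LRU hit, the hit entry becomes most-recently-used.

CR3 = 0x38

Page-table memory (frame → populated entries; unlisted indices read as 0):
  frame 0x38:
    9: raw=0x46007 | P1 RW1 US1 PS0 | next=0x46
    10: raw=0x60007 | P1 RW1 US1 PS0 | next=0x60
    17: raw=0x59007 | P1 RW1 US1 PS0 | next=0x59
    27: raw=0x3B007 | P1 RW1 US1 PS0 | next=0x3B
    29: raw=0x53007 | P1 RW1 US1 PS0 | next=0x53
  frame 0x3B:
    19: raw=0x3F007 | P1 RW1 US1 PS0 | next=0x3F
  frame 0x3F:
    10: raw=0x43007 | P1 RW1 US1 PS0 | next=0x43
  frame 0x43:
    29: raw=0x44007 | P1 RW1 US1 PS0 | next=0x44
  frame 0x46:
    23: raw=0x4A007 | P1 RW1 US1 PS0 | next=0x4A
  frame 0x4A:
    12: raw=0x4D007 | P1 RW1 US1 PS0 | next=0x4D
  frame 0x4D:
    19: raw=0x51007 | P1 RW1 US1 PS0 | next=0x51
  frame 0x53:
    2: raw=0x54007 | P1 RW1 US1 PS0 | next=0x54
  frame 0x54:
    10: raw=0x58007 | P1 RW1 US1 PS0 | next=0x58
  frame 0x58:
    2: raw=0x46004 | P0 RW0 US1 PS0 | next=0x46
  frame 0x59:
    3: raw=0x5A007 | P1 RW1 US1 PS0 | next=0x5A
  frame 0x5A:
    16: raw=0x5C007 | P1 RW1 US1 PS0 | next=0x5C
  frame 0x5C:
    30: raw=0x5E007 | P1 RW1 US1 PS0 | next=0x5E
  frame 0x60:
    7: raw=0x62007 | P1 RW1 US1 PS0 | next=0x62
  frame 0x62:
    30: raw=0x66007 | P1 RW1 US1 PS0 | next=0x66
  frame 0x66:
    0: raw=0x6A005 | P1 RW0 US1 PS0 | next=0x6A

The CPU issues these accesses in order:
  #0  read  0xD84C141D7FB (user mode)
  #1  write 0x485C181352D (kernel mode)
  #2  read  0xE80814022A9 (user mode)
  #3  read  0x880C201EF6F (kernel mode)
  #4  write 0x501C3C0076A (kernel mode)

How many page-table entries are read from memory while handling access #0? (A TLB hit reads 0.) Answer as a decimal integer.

Trace:
#0 VA=0xD84C141D7FB (r,user):
  L0 @0x38[27] → 0x3B007  P=1,RW=1,US=1,PS=0
  L1 @0x3B[19] → 0x3F007  P=1,RW=1,US=1,PS=0
  L2 @0x3F[10] → 0x43007  P=1,RW=1,US=1,PS=0
  L3 @0x43[29] → 0x44007  P=1,RW=1,US=1,PS=0
  ⇒ phys 0x447FB  [4 reads]
#1 VA=0x485C181352D (w,kernel):
  L0 @0x38[9] → 0x46007  P=1,RW=1,US=1,PS=0
  L1 @0x46[23] → 0x4A007  P=1,RW=1,US=1,PS=0
  L2 @0x4A[12] → 0x4D007  P=1,RW=1,US=1,PS=0
  L3 @0x4D[19] → 0x51007  P=1,RW=1,US=1,PS=0
  ⇒ phys 0x5152D  [4 reads]
#2 VA=0xE80814022A9 (r,user):
  L0 @0x38[29] → 0x53007  P=1,RW=1,US=1,PS=0
  L1 @0x53[2] → 0x54007  P=1,RW=1,US=1,PS=0
  L2 @0x54[10] → 0x58007  P=1,RW=1,US=1,PS=0
  L3 @0x58[2] → 0x46004  P=0,RW=0,US=1,PS=0
  ✗ PAGE_NOT_PRESENT  [4 reads]
#3 VA=0x880C201EF6F (r,kernel):
  L0 @0x38[17] → 0x59007  P=1,RW=1,US=1,PS=0
  L1 @0x59[3] → 0x5A007  P=1,RW=1,US=1,PS=0
  L2 @0x5A[16] → 0x5C007  P=1,RW=1,US=1,PS=0
  L3 @0x5C[30] → 0x5E007  P=1,RW=1,US=1,PS=0
  ⇒ phys 0x5EF6F  [4 reads]
#4 VA=0x501C3C0076A (w,kernel):
  L0 @0x38[10] → 0x60007  P=1,RW=1,US=1,PS=0
  L1 @0x60[7] → 0x62007  P=1,RW=1,US=1,PS=0
  L2 @0x62[30] → 0x66007  P=1,RW=1,US=1,PS=0
  L3 @0x66[0] → 0x6A005  P=1,RW=0,US=1,PS=0
  ✗ PROTECTION_VIOLATION  [4 reads]

Entries read for #0: 4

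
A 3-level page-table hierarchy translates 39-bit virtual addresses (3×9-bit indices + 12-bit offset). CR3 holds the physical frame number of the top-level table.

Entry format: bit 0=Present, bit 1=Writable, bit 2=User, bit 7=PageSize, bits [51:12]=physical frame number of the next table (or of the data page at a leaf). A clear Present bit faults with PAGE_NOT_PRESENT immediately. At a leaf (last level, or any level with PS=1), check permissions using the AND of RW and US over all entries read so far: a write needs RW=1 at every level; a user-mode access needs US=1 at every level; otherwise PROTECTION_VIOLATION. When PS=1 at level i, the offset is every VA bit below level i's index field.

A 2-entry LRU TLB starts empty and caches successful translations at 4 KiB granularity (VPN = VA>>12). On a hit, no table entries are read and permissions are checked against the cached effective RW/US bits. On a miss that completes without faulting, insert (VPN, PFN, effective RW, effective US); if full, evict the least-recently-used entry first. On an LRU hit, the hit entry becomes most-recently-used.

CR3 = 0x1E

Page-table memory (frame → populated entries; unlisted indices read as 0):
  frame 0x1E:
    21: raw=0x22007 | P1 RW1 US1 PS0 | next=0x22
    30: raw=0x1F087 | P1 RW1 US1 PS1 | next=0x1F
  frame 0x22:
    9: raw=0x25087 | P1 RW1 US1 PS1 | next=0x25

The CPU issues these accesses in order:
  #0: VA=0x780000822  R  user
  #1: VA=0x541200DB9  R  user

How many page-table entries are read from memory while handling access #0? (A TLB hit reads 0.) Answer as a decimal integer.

Walk each access:
#0 VA=0x780000822 (r,user):
  lvl0: tbl 0x1E, slot 30 ⇒ 0x1F087 (P1/RW1/US1/PS1)
  → PA=0x1F822 (huge @L0)  (1 entries read)
#1 VA=0x541200DB9 (r,user):
  lvl0: tbl 0x1E, slot 21 ⇒ 0x22007 (P1/RW1/US1/PS0)
  lvl1: tbl 0x22, slot 9 ⇒ 0x25087 (P1/RW1/US1/PS1)
  → PA=0x25DB9 (huge @L1)  (2 entries read)

Entries read for #0: 1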